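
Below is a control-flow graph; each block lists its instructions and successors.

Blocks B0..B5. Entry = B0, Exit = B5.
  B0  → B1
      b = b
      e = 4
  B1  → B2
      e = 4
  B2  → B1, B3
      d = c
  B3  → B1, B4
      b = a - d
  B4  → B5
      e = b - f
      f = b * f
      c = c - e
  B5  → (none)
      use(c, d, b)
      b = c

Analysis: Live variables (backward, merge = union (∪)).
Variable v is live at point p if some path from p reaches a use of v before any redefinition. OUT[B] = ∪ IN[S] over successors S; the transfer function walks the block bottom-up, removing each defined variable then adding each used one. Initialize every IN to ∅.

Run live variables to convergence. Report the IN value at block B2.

Answer: {a, c, f}

Working:
Converged values:
  B0:   IN={a, b, c, f}   OUT={a, c, f}
  B1:   IN={a, c, f}   OUT={a, c, f}
  B2:   IN={a, c, f}   OUT={a, c, d, f}
  B3:   IN={a, c, d, f}   OUT={a, b, c, d, f}
  B4:   IN={b, c, d, f}   OUT={b, c, d}
  B5:   IN={b, c, d}   OUT={}

Merge at B2: OUT[B2] = IN[B1] ⊔ IN[B3] = {a, c, d, f}
Applying B2's transfer function to that OUT value gives IN[B2] (row B2 above).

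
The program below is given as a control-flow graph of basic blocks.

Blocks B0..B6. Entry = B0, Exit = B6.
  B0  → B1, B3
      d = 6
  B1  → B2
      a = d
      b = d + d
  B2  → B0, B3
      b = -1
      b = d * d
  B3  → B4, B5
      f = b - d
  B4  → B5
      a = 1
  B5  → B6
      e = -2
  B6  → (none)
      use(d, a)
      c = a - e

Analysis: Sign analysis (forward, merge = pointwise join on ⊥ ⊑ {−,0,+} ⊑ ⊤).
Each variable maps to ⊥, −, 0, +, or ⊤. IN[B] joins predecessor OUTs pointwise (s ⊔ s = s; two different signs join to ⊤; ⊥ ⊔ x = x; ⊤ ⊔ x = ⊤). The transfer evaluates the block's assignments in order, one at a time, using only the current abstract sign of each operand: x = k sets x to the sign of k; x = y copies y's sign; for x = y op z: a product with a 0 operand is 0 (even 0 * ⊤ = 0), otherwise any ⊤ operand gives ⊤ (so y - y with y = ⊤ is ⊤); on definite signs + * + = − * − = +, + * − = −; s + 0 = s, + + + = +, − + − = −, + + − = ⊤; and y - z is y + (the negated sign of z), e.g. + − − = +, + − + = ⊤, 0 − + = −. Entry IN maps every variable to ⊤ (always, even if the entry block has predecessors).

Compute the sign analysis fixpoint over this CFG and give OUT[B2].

Per-block solution:
  B0:   IN=(all ⊤)   OUT={d:+; rest ⊤}
  B1:   IN={d:+; rest ⊤}   OUT={a:+, b:+, d:+; rest ⊤}
  B2:   IN={a:+, b:+, d:+; rest ⊤}   OUT={a:+, b:+, d:+; rest ⊤}
  B3:   IN={d:+; rest ⊤}   OUT={d:+; rest ⊤}
  B4:   IN={d:+; rest ⊤}   OUT={a:+, d:+; rest ⊤}
  B5:   IN={d:+; rest ⊤}   OUT={d:+, e:-; rest ⊤}
  B6:   IN={d:+, e:-; rest ⊤}   OUT={d:+, e:-; rest ⊤}

Merge at B2: IN[B2] = OUT[B1] = {a: +, b: +, c: ⊤, d: +, e: ⊤, f: ⊤}
Applying B2's transfer function to that IN value gives OUT[B2] (row B2 above).

Answer: {a: +, b: +, c: ⊤, d: +, e: ⊤, f: ⊤}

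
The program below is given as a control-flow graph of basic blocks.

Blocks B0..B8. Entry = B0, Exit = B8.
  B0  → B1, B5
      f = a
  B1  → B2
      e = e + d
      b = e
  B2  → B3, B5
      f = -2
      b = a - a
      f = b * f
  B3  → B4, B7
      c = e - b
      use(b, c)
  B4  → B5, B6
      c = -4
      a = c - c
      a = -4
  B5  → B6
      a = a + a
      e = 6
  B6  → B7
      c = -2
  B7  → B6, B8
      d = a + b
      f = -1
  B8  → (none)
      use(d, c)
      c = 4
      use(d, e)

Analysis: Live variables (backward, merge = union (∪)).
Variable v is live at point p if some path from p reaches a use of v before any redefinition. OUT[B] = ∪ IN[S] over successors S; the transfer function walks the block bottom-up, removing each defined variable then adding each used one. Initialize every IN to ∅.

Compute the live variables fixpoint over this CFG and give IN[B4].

Answer: {b, e}

Derivation:
Converged values:
  B0: | IN={a, b, d, e} | OUT={a, b, d, e}
  B1: | IN={a, d, e} | OUT={a, e}
  B2: | IN={a, e} | OUT={a, b, e}
  B3: | IN={a, b, e} | OUT={a, b, c, e}
  B4: | IN={b, e} | OUT={a, b, e}
  B5: | IN={a, b} | OUT={a, b, e}
  B6: | IN={a, b, e} | OUT={a, b, c, e}
  B7: | IN={a, b, c, e} | OUT={a, b, c, d, e}
  B8: | IN={c, d, e} | OUT={}

Merge at B4: OUT[B4] = IN[B5] ⊔ IN[B6] = {a, b, e}
Applying B4's transfer function to that OUT value gives IN[B4] (row B4 above).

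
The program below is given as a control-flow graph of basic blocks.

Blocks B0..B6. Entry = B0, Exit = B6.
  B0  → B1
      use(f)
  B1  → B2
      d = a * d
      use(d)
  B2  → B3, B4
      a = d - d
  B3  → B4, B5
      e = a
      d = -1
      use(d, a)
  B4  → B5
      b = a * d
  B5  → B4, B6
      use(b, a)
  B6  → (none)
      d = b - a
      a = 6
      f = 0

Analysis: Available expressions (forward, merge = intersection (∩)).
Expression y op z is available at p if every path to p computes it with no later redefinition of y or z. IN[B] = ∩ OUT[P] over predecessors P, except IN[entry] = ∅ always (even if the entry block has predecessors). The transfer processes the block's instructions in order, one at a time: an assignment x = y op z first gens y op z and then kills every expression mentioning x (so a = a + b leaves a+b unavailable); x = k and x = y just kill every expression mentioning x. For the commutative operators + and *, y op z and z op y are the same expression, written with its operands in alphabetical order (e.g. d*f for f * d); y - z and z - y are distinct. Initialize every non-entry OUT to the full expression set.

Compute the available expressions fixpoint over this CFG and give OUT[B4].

Converged values:
  B0: | IN={} | OUT={}
  B1: | IN={} | OUT={}
  B2: | IN={} | OUT={d-d}
  B3: | IN={d-d} | OUT={}
  B4: | IN={} | OUT={a*d}
  B5: | IN={} | OUT={}
  B6: | IN={} | OUT={}

Merge at B4: IN[B4] = OUT[B2] ∩ OUT[B3] ∩ OUT[B5] = {}
Applying B4's transfer function to that IN value gives OUT[B4] (row B4 above).

Answer: {a*d}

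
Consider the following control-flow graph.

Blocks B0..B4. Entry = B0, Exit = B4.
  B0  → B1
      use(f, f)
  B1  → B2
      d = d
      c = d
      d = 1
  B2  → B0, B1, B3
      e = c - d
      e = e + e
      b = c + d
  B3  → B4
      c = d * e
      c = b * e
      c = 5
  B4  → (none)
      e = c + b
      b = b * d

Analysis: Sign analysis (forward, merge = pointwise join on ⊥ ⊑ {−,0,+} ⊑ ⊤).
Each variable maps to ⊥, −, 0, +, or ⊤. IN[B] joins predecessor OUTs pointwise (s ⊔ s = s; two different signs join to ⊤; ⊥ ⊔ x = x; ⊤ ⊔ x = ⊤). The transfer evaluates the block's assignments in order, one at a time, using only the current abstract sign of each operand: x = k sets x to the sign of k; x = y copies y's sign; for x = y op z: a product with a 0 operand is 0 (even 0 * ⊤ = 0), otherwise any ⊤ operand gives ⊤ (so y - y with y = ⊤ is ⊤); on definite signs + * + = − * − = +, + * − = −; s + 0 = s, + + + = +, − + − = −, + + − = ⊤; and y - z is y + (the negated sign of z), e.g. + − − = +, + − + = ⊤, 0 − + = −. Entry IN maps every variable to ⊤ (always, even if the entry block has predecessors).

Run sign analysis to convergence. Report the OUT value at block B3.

Fixpoint table:
  B0:   IN=(all ⊤)   OUT=(all ⊤)
  B1:   IN=(all ⊤)   OUT={d:+; rest ⊤}
  B2:   IN={d:+; rest ⊤}   OUT={d:+; rest ⊤}
  B3:   IN={d:+; rest ⊤}   OUT={c:+, d:+; rest ⊤}
  B4:   IN={c:+, d:+; rest ⊤}   OUT={c:+, d:+; rest ⊤}

Merge at B3: IN[B3] = OUT[B2] = {a: ⊤, b: ⊤, c: ⊤, d: +, e: ⊤, f: ⊤}
Applying B3's transfer function to that IN value gives OUT[B3] (row B3 above).

Answer: {a: ⊤, b: ⊤, c: +, d: +, e: ⊤, f: ⊤}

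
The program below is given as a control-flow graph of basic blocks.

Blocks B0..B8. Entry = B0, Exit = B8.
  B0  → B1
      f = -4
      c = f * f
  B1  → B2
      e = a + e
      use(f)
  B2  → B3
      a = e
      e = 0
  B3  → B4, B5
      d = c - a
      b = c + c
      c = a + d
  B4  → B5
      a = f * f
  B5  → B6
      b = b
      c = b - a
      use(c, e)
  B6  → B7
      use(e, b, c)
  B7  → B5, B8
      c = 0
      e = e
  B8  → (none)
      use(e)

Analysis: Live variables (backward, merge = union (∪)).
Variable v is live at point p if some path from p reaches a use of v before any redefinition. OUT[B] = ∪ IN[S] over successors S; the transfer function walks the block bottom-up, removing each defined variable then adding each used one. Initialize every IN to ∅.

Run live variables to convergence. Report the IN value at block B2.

Answer: {c, e, f}

Working:
Per-block solution:
  B0: | IN={a, e} | OUT={a, c, e, f}
  B1: | IN={a, c, e, f} | OUT={c, e, f}
  B2: | IN={c, e, f} | OUT={a, c, e, f}
  B3: | IN={a, c, e, f} | OUT={a, b, e, f}
  B4: | IN={b, e, f} | OUT={a, b, e}
  B5: | IN={a, b, e} | OUT={a, b, c, e}
  B6: | IN={a, b, c, e} | OUT={a, b, e}
  B7: | IN={a, b, e} | OUT={a, b, e}
  B8: | IN={e} | OUT={}

Merge at B2: OUT[B2] = IN[B3] = {a, c, e, f}
Applying B2's transfer function to that OUT value gives IN[B2] (row B2 above).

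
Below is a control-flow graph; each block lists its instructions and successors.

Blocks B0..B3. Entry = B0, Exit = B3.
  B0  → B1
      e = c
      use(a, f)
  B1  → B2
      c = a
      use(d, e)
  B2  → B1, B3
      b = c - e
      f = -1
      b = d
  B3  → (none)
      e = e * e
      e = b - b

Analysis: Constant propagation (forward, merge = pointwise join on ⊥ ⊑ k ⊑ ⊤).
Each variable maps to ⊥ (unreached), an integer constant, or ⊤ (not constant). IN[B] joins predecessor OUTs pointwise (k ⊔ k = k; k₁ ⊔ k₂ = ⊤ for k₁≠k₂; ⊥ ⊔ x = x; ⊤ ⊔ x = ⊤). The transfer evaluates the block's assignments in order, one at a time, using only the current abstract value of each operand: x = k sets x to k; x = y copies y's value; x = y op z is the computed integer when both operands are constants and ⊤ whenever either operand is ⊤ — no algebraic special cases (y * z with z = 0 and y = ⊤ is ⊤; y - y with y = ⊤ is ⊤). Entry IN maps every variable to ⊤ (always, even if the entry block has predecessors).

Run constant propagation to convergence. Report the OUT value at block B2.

Answer: {a: ⊤, b: ⊤, c: ⊤, d: ⊤, e: ⊤, f: -1}

Derivation:
Per-block solution:
  B0:   IN=(all ⊤)   OUT=(all ⊤)
  B1:   IN=(all ⊤)   OUT=(all ⊤)
  B2:   IN=(all ⊤)   OUT={f:-1; rest ⊤}
  B3:   IN={f:-1; rest ⊤}   OUT={f:-1; rest ⊤}

Merge at B2: IN[B2] = OUT[B1] = {a: ⊤, b: ⊤, c: ⊤, d: ⊤, e: ⊤, f: ⊤}
Applying B2's transfer function to that IN value gives OUT[B2] (row B2 above).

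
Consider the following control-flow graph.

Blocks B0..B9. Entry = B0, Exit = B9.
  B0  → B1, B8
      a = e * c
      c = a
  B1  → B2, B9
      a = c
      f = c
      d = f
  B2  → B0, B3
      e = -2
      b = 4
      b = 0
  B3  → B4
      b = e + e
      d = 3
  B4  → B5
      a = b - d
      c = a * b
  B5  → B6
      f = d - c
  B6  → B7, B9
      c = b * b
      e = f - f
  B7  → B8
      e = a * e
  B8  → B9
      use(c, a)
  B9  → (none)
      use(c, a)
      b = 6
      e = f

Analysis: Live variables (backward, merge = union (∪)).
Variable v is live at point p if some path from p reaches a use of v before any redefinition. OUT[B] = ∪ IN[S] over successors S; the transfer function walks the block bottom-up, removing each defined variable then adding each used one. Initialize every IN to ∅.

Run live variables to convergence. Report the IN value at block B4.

Answer: {b, d}

Working:
Fixpoint table:
  B0:  IN={c, e, f}  OUT={a, c, f}
  B1:  IN={c}  OUT={a, c, f}
  B2:  IN={c, f}  OUT={c, e, f}
  B3:  IN={e}  OUT={b, d}
  B4:  IN={b, d}  OUT={a, b, c, d}
  B5:  IN={a, b, c, d}  OUT={a, b, f}
  B6:  IN={a, b, f}  OUT={a, c, e, f}
  B7:  IN={a, c, e, f}  OUT={a, c, f}
  B8:  IN={a, c, f}  OUT={a, c, f}
  B9:  IN={a, c, f}  OUT={}

Merge at B4: OUT[B4] = IN[B5] = {a, b, c, d}
Applying B4's transfer function to that OUT value gives IN[B4] (row B4 above).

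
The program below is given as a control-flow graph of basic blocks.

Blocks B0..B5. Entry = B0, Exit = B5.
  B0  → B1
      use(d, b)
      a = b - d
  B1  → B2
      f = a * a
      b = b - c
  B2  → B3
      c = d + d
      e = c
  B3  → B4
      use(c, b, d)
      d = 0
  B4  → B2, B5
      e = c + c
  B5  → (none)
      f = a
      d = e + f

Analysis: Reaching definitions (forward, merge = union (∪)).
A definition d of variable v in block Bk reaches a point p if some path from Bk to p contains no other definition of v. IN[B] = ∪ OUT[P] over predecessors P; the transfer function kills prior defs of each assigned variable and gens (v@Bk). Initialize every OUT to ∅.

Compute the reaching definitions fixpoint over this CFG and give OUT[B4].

Converged values:
  B0: | IN={} | OUT={a@B0}
  B1: | IN={a@B0} | OUT={a@B0, b@B1, f@B1}
  B2: | IN={a@B0, b@B1, c@B2, d@B3, e@B4, f@B1} | OUT={a@B0, b@B1, c@B2, d@B3, e@B2, f@B1}
  B3: | IN={a@B0, b@B1, c@B2, d@B3, e@B2, f@B1} | OUT={a@B0, b@B1, c@B2, d@B3, e@B2, f@B1}
  B4: | IN={a@B0, b@B1, c@B2, d@B3, e@B2, f@B1} | OUT={a@B0, b@B1, c@B2, d@B3, e@B4, f@B1}
  B5: | IN={a@B0, b@B1, c@B2, d@B3, e@B4, f@B1} | OUT={a@B0, b@B1, c@B2, d@B5, e@B4, f@B5}

Merge at B4: IN[B4] = OUT[B3] = {a@B0, b@B1, c@B2, d@B3, e@B2, f@B1}
Applying B4's transfer function to that IN value gives OUT[B4] (row B4 above).

Answer: {a@B0, b@B1, c@B2, d@B3, e@B4, f@B1}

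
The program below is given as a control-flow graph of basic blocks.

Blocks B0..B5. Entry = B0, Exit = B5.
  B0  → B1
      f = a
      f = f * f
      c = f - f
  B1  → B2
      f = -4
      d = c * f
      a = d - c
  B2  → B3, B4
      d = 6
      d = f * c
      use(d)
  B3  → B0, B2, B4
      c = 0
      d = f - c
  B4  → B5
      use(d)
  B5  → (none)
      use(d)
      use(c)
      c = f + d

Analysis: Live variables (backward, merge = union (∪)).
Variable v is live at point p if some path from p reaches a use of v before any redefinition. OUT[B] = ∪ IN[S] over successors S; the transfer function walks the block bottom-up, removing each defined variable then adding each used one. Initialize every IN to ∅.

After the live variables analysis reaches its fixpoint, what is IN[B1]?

Answer: {c}

Derivation:
Converged values:
  B0: | IN={a} | OUT={c}
  B1: | IN={c} | OUT={a, c, f}
  B2: | IN={a, c, f} | OUT={a, c, d, f}
  B3: | IN={a, f} | OUT={a, c, d, f}
  B4: | IN={c, d, f} | OUT={c, d, f}
  B5: | IN={c, d, f} | OUT={}

Merge at B1: OUT[B1] = IN[B2] = {a, c, f}
Applying B1's transfer function to that OUT value gives IN[B1] (row B1 above).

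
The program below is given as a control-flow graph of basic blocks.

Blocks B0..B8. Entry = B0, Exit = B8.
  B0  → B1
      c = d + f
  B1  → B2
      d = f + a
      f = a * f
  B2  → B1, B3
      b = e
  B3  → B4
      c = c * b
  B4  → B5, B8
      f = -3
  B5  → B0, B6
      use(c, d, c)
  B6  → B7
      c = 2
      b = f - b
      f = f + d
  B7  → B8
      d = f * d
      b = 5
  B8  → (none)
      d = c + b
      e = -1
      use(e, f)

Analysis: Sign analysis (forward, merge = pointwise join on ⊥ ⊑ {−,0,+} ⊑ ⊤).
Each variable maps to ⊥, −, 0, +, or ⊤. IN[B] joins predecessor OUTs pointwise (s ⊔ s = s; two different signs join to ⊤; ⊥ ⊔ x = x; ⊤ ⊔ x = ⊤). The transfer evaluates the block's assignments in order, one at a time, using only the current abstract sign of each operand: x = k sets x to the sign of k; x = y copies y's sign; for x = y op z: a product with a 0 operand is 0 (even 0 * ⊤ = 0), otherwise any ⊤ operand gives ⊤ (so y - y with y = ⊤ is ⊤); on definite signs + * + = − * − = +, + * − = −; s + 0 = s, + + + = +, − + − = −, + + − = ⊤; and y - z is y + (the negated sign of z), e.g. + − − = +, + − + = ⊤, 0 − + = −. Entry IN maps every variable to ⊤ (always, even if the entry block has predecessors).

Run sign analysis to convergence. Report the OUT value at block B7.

Answer: {a: ⊤, b: +, c: +, d: ⊤, e: ⊤, f: ⊤}

Working:
Converged values:
  B0:  IN=(all ⊤)  OUT=(all ⊤)
  B1:  IN=(all ⊤)  OUT=(all ⊤)
  B2:  IN=(all ⊤)  OUT=(all ⊤)
  B3:  IN=(all ⊤)  OUT=(all ⊤)
  B4:  IN=(all ⊤)  OUT={f:-; rest ⊤}
  B5:  IN={f:-; rest ⊤}  OUT={f:-; rest ⊤}
  B6:  IN={f:-; rest ⊤}  OUT={c:+; rest ⊤}
  B7:  IN={c:+; rest ⊤}  OUT={b:+, c:+; rest ⊤}
  B8:  IN=(all ⊤)  OUT={e:-; rest ⊤}

Merge at B7: IN[B7] = OUT[B6] = {a: ⊤, b: ⊤, c: +, d: ⊤, e: ⊤, f: ⊤}
Applying B7's transfer function to that IN value gives OUT[B7] (row B7 above).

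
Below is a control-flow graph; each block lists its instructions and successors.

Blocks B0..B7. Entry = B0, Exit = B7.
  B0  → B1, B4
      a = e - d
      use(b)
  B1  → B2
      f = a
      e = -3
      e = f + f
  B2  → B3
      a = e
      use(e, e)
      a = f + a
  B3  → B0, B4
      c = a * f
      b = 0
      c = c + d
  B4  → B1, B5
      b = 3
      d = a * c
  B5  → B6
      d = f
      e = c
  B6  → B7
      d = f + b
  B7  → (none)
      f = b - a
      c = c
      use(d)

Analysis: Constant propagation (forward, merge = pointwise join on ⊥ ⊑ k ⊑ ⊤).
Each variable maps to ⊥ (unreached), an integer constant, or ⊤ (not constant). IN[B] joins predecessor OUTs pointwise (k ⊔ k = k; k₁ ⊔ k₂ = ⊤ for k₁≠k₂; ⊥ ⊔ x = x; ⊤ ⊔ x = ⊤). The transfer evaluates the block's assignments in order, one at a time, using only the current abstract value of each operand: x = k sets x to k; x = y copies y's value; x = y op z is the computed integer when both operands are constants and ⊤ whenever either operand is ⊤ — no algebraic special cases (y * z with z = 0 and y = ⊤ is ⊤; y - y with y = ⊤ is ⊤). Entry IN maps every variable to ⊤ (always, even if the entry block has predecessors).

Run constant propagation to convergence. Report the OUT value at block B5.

Fixpoint table:
  B0: | IN=(all ⊤) | OUT=(all ⊤)
  B1: | IN=(all ⊤) | OUT=(all ⊤)
  B2: | IN=(all ⊤) | OUT=(all ⊤)
  B3: | IN=(all ⊤) | OUT={b:0; rest ⊤}
  B4: | IN=(all ⊤) | OUT={b:3; rest ⊤}
  B5: | IN={b:3; rest ⊤} | OUT={b:3; rest ⊤}
  B6: | IN={b:3; rest ⊤} | OUT={b:3; rest ⊤}
  B7: | IN={b:3; rest ⊤} | OUT={b:3; rest ⊤}

Merge at B5: IN[B5] = OUT[B4] = {a: ⊤, b: 3, c: ⊤, d: ⊤, e: ⊤, f: ⊤}
Applying B5's transfer function to that IN value gives OUT[B5] (row B5 above).

Answer: {a: ⊤, b: 3, c: ⊤, d: ⊤, e: ⊤, f: ⊤}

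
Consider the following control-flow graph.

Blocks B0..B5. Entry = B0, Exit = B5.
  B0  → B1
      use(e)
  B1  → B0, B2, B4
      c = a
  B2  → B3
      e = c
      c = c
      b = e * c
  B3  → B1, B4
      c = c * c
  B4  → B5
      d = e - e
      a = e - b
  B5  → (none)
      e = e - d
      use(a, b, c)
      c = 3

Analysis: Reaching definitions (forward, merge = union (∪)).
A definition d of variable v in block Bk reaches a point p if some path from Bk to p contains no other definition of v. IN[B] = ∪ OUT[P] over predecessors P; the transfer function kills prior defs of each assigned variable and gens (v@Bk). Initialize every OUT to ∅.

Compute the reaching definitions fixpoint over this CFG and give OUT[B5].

Answer: {a@B4, b@B2, c@B5, d@B4, e@B5}

Derivation:
Per-block solution:
  B0: | IN={b@B2, c@B1, e@B2} | OUT={b@B2, c@B1, e@B2}
  B1: | IN={b@B2, c@B1, c@B3, e@B2} | OUT={b@B2, c@B1, e@B2}
  B2: | IN={b@B2, c@B1, e@B2} | OUT={b@B2, c@B2, e@B2}
  B3: | IN={b@B2, c@B2, e@B2} | OUT={b@B2, c@B3, e@B2}
  B4: | IN={b@B2, c@B1, c@B3, e@B2} | OUT={a@B4, b@B2, c@B1, c@B3, d@B4, e@B2}
  B5: | IN={a@B4, b@B2, c@B1, c@B3, d@B4, e@B2} | OUT={a@B4, b@B2, c@B5, d@B4, e@B5}

Merge at B5: IN[B5] = OUT[B4] = {a@B4, b@B2, c@B1, c@B3, d@B4, e@B2}
Applying B5's transfer function to that IN value gives OUT[B5] (row B5 above).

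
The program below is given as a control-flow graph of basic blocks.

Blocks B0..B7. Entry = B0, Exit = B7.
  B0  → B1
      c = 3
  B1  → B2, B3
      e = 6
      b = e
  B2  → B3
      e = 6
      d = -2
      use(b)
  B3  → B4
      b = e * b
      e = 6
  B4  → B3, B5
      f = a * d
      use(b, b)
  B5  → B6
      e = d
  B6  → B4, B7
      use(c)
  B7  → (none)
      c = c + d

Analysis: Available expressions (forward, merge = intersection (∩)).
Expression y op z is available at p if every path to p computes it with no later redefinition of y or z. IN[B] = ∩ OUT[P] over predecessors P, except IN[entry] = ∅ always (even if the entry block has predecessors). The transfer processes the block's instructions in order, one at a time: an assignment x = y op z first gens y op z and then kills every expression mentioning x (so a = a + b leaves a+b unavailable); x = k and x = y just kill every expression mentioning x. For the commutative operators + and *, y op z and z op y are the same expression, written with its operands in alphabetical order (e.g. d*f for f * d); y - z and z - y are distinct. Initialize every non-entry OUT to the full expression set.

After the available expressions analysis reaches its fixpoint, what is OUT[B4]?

Answer: {a*d}

Derivation:
Converged values:
  B0: | IN={} | OUT={}
  B1: | IN={} | OUT={}
  B2: | IN={} | OUT={}
  B3: | IN={} | OUT={}
  B4: | IN={} | OUT={a*d}
  B5: | IN={a*d} | OUT={a*d}
  B6: | IN={a*d} | OUT={a*d}
  B7: | IN={a*d} | OUT={a*d}

Merge at B4: IN[B4] = OUT[B3] ∩ OUT[B6] = {}
Applying B4's transfer function to that IN value gives OUT[B4] (row B4 above).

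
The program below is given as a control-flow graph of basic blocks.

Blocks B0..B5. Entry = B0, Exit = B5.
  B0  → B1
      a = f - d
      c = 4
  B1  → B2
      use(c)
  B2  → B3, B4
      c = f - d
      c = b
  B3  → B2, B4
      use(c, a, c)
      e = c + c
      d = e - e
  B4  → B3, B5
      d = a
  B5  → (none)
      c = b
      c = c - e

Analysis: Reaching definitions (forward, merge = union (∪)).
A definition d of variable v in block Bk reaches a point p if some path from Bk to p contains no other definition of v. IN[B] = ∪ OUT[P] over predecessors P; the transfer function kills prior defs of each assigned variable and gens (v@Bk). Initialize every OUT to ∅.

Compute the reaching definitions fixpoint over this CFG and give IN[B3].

Per-block solution:
  B0:  IN={}  OUT={a@B0, c@B0}
  B1:  IN={a@B0, c@B0}  OUT={a@B0, c@B0}
  B2:  IN={a@B0, c@B0, c@B2, d@B3, e@B3}  OUT={a@B0, c@B2, d@B3, e@B3}
  B3:  IN={a@B0, c@B2, d@B3, d@B4, e@B3}  OUT={a@B0, c@B2, d@B3, e@B3}
  B4:  IN={a@B0, c@B2, d@B3, e@B3}  OUT={a@B0, c@B2, d@B4, e@B3}
  B5:  IN={a@B0, c@B2, d@B4, e@B3}  OUT={a@B0, c@B5, d@B4, e@B3}

Merge at B3: IN[B3] = OUT[B2] ⊔ OUT[B4] = {a@B0, c@B2, d@B3, d@B4, e@B3}

Answer: {a@B0, c@B2, d@B3, d@B4, e@B3}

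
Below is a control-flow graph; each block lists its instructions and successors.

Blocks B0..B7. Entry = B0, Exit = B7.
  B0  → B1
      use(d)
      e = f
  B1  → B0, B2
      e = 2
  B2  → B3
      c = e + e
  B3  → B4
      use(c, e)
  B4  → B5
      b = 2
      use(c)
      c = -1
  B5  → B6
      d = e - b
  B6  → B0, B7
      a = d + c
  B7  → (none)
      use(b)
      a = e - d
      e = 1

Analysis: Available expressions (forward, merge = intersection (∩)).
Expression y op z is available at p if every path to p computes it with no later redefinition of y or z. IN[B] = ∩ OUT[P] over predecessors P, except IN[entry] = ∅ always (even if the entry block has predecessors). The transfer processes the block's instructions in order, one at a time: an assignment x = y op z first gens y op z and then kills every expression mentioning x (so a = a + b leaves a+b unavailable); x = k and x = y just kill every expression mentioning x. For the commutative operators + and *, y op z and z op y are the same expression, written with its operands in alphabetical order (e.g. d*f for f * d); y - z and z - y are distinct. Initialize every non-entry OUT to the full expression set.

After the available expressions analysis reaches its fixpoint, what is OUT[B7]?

Answer: {c+d}

Derivation:
Converged values:
  B0:   IN={}   OUT={}
  B1:   IN={}   OUT={}
  B2:   IN={}   OUT={e+e}
  B3:   IN={e+e}   OUT={e+e}
  B4:   IN={e+e}   OUT={e+e}
  B5:   IN={e+e}   OUT={e+e, e-b}
  B6:   IN={e+e, e-b}   OUT={c+d, e+e, e-b}
  B7:   IN={c+d, e+e, e-b}   OUT={c+d}

Merge at B7: IN[B7] = OUT[B6] = {c+d, e+e, e-b}
Applying B7's transfer function to that IN value gives OUT[B7] (row B7 above).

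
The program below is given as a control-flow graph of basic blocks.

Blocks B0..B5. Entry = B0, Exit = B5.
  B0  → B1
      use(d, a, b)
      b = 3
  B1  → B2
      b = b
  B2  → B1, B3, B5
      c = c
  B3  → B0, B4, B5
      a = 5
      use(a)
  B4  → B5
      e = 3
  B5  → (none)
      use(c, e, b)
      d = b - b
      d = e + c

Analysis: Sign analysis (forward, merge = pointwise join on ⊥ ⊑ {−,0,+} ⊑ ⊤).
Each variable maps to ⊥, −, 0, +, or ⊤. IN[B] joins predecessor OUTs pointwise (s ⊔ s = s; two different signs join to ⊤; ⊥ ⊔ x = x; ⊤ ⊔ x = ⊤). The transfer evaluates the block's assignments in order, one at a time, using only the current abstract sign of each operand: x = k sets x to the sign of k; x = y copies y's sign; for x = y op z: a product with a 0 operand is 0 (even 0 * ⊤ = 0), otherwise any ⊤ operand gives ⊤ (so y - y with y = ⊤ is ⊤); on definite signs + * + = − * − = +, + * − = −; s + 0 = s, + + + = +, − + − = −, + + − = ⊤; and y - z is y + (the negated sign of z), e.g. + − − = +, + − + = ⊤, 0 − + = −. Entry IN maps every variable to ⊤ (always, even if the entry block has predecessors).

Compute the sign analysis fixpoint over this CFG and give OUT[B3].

Answer: {a: +, b: +, c: ⊤, d: ⊤, e: ⊤, f: ⊤}

Working:
Per-block solution:
  B0: | IN=(all ⊤) | OUT={b:+; rest ⊤}
  B1: | IN={b:+; rest ⊤} | OUT={b:+; rest ⊤}
  B2: | IN={b:+; rest ⊤} | OUT={b:+; rest ⊤}
  B3: | IN={b:+; rest ⊤} | OUT={a:+, b:+; rest ⊤}
  B4: | IN={a:+, b:+; rest ⊤} | OUT={a:+, b:+, e:+; rest ⊤}
  B5: | IN={b:+; rest ⊤} | OUT={b:+; rest ⊤}

Merge at B3: IN[B3] = OUT[B2] = {a: ⊤, b: +, c: ⊤, d: ⊤, e: ⊤, f: ⊤}
Applying B3's transfer function to that IN value gives OUT[B3] (row B3 above).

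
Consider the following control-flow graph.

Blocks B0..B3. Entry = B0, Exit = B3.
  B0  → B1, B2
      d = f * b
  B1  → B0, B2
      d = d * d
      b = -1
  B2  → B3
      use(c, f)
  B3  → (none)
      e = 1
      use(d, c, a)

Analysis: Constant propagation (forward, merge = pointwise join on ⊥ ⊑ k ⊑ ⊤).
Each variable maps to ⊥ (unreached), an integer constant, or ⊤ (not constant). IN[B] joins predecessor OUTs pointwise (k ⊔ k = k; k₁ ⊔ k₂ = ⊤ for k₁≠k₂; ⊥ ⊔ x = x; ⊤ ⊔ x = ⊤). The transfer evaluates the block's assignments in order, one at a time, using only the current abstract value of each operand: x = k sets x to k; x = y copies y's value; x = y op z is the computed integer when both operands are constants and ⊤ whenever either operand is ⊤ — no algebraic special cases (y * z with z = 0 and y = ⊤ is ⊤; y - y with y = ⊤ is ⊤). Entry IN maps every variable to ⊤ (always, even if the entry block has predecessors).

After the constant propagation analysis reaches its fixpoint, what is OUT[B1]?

Answer: {a: ⊤, b: -1, c: ⊤, d: ⊤, e: ⊤, f: ⊤}

Working:
Per-block solution:
  B0:  IN=(all ⊤)  OUT=(all ⊤)
  B1:  IN=(all ⊤)  OUT={b:-1; rest ⊤}
  B2:  IN=(all ⊤)  OUT=(all ⊤)
  B3:  IN=(all ⊤)  OUT={e:1; rest ⊤}

Merge at B1: IN[B1] = OUT[B0] = {a: ⊤, b: ⊤, c: ⊤, d: ⊤, e: ⊤, f: ⊤}
Applying B1's transfer function to that IN value gives OUT[B1] (row B1 above).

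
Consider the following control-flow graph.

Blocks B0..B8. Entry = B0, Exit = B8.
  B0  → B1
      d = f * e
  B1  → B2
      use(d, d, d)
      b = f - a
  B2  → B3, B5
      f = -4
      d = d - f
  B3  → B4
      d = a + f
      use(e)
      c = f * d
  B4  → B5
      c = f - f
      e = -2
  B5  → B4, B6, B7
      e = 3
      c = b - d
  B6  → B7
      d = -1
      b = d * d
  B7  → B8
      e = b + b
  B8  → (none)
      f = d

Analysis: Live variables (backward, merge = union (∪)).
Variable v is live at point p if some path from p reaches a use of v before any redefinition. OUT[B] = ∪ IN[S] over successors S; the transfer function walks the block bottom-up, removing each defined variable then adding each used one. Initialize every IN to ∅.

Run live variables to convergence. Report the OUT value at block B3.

Fixpoint table:
  B0:   IN={a, e, f}   OUT={a, d, e, f}
  B1:   IN={a, d, e, f}   OUT={a, b, d, e}
  B2:   IN={a, b, d, e}   OUT={a, b, d, e, f}
  B3:   IN={a, b, e, f}   OUT={b, d, f}
  B4:   IN={b, d, f}   OUT={b, d, f}
  B5:   IN={b, d, f}   OUT={b, d, f}
  B6:   IN={}   OUT={b, d}
  B7:   IN={b, d}   OUT={d}
  B8:   IN={d}   OUT={}

Merge at B3: OUT[B3] = IN[B4] = {b, d, f}

Answer: {b, d, f}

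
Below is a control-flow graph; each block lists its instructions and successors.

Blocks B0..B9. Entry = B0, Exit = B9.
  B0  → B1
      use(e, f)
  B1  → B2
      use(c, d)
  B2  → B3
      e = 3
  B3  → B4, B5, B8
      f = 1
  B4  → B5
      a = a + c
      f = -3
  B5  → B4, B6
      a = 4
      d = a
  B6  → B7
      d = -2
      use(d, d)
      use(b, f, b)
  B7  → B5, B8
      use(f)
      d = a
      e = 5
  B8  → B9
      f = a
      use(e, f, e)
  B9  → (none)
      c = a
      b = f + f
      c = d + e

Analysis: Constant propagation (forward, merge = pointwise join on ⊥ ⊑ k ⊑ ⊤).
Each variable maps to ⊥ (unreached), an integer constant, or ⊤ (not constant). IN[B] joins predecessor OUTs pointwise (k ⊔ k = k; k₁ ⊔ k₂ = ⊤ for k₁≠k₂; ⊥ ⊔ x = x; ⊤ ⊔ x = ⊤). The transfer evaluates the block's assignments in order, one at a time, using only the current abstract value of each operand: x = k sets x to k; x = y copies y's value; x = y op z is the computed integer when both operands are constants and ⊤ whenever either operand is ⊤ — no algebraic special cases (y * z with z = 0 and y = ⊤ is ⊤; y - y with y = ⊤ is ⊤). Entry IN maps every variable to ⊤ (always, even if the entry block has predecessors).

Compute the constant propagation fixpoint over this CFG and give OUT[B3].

Answer: {a: ⊤, b: ⊤, c: ⊤, d: ⊤, e: 3, f: 1}

Working:
Converged values:
  B0: | IN=(all ⊤) | OUT=(all ⊤)
  B1: | IN=(all ⊤) | OUT=(all ⊤)
  B2: | IN=(all ⊤) | OUT={e:3; rest ⊤}
  B3: | IN={e:3; rest ⊤} | OUT={e:3, f:1; rest ⊤}
  B4: | IN=(all ⊤) | OUT={f:-3; rest ⊤}
  B5: | IN=(all ⊤) | OUT={a:4, d:4; rest ⊤}
  B6: | IN={a:4, d:4; rest ⊤} | OUT={a:4, d:-2; rest ⊤}
  B7: | IN={a:4, d:-2; rest ⊤} | OUT={a:4, d:4, e:5; rest ⊤}
  B8: | IN=(all ⊤) | OUT=(all ⊤)
  B9: | IN=(all ⊤) | OUT=(all ⊤)

Merge at B3: IN[B3] = OUT[B2] = {a: ⊤, b: ⊤, c: ⊤, d: ⊤, e: 3, f: ⊤}
Applying B3's transfer function to that IN value gives OUT[B3] (row B3 above).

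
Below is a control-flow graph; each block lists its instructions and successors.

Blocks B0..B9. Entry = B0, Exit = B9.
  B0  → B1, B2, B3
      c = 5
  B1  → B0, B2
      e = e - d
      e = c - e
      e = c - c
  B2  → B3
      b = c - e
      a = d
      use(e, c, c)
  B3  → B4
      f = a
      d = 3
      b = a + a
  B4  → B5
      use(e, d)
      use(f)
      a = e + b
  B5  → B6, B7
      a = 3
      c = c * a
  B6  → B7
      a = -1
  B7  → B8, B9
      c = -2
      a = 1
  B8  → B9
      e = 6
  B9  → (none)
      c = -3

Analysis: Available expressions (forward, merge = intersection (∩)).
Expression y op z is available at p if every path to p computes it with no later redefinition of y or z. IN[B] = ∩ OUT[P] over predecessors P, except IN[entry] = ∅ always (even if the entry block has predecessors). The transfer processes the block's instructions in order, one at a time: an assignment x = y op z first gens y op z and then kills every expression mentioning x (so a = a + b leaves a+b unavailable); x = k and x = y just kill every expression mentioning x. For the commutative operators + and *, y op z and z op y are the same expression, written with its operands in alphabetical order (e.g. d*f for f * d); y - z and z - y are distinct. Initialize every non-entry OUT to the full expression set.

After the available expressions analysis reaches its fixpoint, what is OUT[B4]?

Answer: {b+e}

Working:
Fixpoint table:
  B0: | IN={} | OUT={}
  B1: | IN={} | OUT={c-c}
  B2: | IN={} | OUT={c-e}
  B3: | IN={} | OUT={a+a}
  B4: | IN={a+a} | OUT={b+e}
  B5: | IN={b+e} | OUT={b+e}
  B6: | IN={b+e} | OUT={b+e}
  B7: | IN={b+e} | OUT={b+e}
  B8: | IN={b+e} | OUT={}
  B9: | IN={} | OUT={}

Merge at B4: IN[B4] = OUT[B3] = {a+a}
Applying B4's transfer function to that IN value gives OUT[B4] (row B4 above).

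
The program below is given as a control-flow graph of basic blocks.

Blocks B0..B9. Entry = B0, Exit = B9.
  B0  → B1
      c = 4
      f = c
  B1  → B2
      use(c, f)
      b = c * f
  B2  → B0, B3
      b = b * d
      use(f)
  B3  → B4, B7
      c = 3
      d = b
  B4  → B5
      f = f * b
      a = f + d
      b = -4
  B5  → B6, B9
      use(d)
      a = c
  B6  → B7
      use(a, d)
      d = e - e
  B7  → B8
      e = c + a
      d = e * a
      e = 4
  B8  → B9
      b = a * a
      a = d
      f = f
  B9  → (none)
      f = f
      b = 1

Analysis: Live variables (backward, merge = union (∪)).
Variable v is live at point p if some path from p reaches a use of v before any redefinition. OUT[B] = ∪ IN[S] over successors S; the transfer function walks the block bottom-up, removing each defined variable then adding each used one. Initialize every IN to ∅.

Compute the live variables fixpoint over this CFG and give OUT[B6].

Answer: {a, c, f}

Derivation:
Converged values:
  B0: | IN={a, d, e} | OUT={a, c, d, e, f}
  B1: | IN={a, c, d, e, f} | OUT={a, b, d, e, f}
  B2: | IN={a, b, d, e, f} | OUT={a, b, d, e, f}
  B3: | IN={a, b, e, f} | OUT={a, b, c, d, e, f}
  B4: | IN={b, c, d, e, f} | OUT={c, d, e, f}
  B5: | IN={c, d, e, f} | OUT={a, c, d, e, f}
  B6: | IN={a, c, d, e, f} | OUT={a, c, f}
  B7: | IN={a, c, f} | OUT={a, d, f}
  B8: | IN={a, d, f} | OUT={f}
  B9: | IN={f} | OUT={}

Merge at B6: OUT[B6] = IN[B7] = {a, c, f}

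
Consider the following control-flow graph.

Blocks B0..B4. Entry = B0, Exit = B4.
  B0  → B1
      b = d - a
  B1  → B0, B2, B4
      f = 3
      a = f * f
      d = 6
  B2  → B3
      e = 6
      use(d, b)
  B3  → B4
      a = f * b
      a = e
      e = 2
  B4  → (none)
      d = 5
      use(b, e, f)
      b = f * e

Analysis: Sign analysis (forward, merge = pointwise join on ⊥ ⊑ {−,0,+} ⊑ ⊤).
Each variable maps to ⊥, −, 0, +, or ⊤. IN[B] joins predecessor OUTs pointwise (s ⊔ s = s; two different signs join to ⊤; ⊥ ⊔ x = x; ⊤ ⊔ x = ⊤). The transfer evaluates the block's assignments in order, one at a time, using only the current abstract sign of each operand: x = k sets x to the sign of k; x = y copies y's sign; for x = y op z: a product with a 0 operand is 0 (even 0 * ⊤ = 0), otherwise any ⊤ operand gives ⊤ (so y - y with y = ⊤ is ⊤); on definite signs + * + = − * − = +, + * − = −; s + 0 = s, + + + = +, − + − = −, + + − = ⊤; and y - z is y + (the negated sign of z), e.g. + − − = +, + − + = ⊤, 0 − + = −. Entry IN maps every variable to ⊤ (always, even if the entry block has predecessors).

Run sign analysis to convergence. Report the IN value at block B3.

Answer: {a: +, b: ⊤, c: ⊤, d: +, e: +, f: +}

Working:
Fixpoint table:
  B0:  IN=(all ⊤)  OUT=(all ⊤)
  B1:  IN=(all ⊤)  OUT={a:+, d:+, f:+; rest ⊤}
  B2:  IN={a:+, d:+, f:+; rest ⊤}  OUT={a:+, d:+, e:+, f:+; rest ⊤}
  B3:  IN={a:+, d:+, e:+, f:+; rest ⊤}  OUT={a:+, d:+, e:+, f:+; rest ⊤}
  B4:  IN={a:+, d:+, f:+; rest ⊤}  OUT={a:+, d:+, f:+; rest ⊤}

Merge at B3: IN[B3] = OUT[B2] = {a: +, b: ⊤, c: ⊤, d: +, e: +, f: +}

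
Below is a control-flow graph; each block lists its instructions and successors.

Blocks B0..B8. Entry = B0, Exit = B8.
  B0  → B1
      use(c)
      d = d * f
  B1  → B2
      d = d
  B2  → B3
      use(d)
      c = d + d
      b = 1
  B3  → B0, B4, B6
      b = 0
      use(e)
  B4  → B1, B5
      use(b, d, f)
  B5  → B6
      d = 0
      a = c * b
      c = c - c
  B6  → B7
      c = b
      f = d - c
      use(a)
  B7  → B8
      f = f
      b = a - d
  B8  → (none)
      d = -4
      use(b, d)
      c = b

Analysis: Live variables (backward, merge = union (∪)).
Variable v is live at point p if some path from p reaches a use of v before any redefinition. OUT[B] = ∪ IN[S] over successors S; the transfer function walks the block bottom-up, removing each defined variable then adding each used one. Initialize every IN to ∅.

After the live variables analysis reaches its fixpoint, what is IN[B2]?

Per-block solution:
  B0:  IN={a, c, d, e, f}  OUT={a, d, e, f}
  B1:  IN={a, d, e, f}  OUT={a, d, e, f}
  B2:  IN={a, d, e, f}  OUT={a, c, d, e, f}
  B3:  IN={a, c, d, e, f}  OUT={a, b, c, d, e, f}
  B4:  IN={a, b, c, d, e, f}  OUT={a, b, c, d, e, f}
  B5:  IN={b, c}  OUT={a, b, d}
  B6:  IN={a, b, d}  OUT={a, d, f}
  B7:  IN={a, d, f}  OUT={b}
  B8:  IN={b}  OUT={}

Merge at B2: OUT[B2] = IN[B3] = {a, c, d, e, f}
Applying B2's transfer function to that OUT value gives IN[B2] (row B2 above).

Answer: {a, d, e, f}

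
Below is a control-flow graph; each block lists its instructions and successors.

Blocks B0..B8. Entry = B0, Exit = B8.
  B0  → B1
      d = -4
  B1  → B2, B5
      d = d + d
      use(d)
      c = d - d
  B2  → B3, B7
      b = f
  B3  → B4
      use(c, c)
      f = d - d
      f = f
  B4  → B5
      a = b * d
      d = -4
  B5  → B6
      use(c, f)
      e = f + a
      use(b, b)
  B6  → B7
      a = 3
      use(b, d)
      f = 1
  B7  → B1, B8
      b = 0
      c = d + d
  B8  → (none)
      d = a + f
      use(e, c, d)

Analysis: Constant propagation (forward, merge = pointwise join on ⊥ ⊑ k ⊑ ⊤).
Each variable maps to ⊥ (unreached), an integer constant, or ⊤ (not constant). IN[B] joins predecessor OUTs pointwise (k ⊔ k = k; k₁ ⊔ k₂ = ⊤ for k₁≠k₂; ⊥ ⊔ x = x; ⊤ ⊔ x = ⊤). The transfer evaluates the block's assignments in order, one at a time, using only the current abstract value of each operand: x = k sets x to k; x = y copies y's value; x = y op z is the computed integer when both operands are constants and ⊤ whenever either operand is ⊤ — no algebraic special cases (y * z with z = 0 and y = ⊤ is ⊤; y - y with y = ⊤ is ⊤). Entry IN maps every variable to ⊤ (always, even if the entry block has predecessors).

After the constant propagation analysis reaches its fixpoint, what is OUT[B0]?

Per-block solution:
  B0: | IN=(all ⊤) | OUT={d:-4; rest ⊤}
  B1: | IN=(all ⊤) | OUT=(all ⊤)
  B2: | IN=(all ⊤) | OUT=(all ⊤)
  B3: | IN=(all ⊤) | OUT=(all ⊤)
  B4: | IN=(all ⊤) | OUT={d:-4; rest ⊤}
  B5: | IN=(all ⊤) | OUT=(all ⊤)
  B6: | IN=(all ⊤) | OUT={a:3, f:1; rest ⊤}
  B7: | IN=(all ⊤) | OUT={b:0; rest ⊤}
  B8: | IN={b:0; rest ⊤} | OUT={b:0; rest ⊤}

B0 is the boundary node: IN[B0] = {a: ⊤, b: ⊤, c: ⊤, d: ⊤, e: ⊤, f: ⊤}
Applying B0's transfer function to that IN value gives OUT[B0] (row B0 above).

Answer: {a: ⊤, b: ⊤, c: ⊤, d: -4, e: ⊤, f: ⊤}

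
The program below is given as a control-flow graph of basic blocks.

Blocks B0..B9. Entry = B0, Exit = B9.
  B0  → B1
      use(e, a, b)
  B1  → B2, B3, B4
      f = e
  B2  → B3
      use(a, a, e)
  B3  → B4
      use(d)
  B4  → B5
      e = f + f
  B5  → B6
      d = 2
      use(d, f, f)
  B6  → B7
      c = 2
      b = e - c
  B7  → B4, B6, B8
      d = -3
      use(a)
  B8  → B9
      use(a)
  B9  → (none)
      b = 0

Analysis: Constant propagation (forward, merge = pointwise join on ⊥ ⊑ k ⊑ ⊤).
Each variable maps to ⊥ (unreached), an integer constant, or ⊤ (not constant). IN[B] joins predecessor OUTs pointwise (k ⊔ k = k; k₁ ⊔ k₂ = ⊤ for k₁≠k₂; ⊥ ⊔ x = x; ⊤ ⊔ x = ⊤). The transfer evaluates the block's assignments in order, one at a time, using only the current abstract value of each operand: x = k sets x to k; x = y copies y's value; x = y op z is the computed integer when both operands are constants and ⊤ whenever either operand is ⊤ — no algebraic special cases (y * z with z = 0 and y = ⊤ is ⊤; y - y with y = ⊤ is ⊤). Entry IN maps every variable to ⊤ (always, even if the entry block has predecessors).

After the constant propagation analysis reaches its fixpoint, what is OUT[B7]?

Answer: {a: ⊤, b: ⊤, c: 2, d: -3, e: ⊤, f: ⊤}

Working:
Per-block solution:
  B0: | IN=(all ⊤) | OUT=(all ⊤)
  B1: | IN=(all ⊤) | OUT=(all ⊤)
  B2: | IN=(all ⊤) | OUT=(all ⊤)
  B3: | IN=(all ⊤) | OUT=(all ⊤)
  B4: | IN=(all ⊤) | OUT=(all ⊤)
  B5: | IN=(all ⊤) | OUT={d:2; rest ⊤}
  B6: | IN=(all ⊤) | OUT={c:2; rest ⊤}
  B7: | IN={c:2; rest ⊤} | OUT={c:2, d:-3; rest ⊤}
  B8: | IN={c:2, d:-3; rest ⊤} | OUT={c:2, d:-3; rest ⊤}
  B9: | IN={c:2, d:-3; rest ⊤} | OUT={b:0, c:2, d:-3; rest ⊤}

Merge at B7: IN[B7] = OUT[B6] = {a: ⊤, b: ⊤, c: 2, d: ⊤, e: ⊤, f: ⊤}
Applying B7's transfer function to that IN value gives OUT[B7] (row B7 above).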